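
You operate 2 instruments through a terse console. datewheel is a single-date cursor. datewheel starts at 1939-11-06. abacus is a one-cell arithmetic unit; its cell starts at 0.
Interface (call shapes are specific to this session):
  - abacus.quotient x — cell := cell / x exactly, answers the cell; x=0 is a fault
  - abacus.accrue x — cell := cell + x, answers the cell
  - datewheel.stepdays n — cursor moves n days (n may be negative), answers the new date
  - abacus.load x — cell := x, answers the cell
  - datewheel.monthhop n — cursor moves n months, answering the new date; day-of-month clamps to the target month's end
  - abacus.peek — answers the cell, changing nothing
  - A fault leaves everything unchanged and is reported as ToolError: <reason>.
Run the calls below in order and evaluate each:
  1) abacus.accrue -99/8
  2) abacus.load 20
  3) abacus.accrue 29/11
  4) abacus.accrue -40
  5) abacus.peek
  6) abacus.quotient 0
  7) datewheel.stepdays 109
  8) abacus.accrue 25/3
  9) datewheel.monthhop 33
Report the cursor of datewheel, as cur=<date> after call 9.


;; 1. abacus.accrue(x=-99/8) ~> -99/8
;; 2. abacus.load(x=20) ~> 20
;; 3. abacus.accrue(x=29/11) ~> 249/11
;; 4. abacus.accrue(x=-40) ~> -191/11
;; 5. abacus.peek() ~> -191/11
;; 6. abacus.quotient(x=0) ~> ToolError: division by zero
;; 7. datewheel.stepdays(n=109) ~> 1940-02-23
;; 8. abacus.accrue(x=25/3) ~> -298/33
;; 9. datewheel.monthhop(n=33) ~> 1942-11-23

Answer: cur=1942-11-23


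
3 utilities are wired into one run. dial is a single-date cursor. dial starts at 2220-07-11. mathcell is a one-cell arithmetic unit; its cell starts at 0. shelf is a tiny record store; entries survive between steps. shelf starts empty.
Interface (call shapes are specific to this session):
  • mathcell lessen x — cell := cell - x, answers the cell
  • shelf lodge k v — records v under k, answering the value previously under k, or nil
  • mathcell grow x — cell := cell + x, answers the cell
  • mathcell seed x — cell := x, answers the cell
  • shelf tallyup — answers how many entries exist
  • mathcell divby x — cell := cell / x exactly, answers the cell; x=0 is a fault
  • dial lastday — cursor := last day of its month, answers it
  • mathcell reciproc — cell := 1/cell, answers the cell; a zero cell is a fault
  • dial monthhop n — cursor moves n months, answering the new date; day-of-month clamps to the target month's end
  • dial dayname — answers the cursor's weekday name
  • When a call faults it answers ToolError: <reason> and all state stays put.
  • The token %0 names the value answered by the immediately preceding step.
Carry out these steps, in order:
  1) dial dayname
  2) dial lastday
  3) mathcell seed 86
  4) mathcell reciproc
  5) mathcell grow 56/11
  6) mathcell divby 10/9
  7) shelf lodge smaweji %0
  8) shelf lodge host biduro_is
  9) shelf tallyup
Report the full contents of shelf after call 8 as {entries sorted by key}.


Answer: {host=biduro_is, smaweji=43443/9460}

Derivation:
Step: dial dayname[]
Result: Tuesday
Step: dial lastday[]
Result: 2220-07-31
Step: mathcell seed[x=86]
Result: 86
Step: mathcell reciproc[]
Result: 1/86
Step: mathcell grow[x=56/11]
Result: 4827/946
Step: mathcell divby[x=10/9]
Result: 43443/9460
Step: shelf lodge[k=smaweji; v=%0]
Result: nil
Step: shelf lodge[k=host; v=biduro_is]
Result: nil
Step: shelf tallyup[]
Result: 2


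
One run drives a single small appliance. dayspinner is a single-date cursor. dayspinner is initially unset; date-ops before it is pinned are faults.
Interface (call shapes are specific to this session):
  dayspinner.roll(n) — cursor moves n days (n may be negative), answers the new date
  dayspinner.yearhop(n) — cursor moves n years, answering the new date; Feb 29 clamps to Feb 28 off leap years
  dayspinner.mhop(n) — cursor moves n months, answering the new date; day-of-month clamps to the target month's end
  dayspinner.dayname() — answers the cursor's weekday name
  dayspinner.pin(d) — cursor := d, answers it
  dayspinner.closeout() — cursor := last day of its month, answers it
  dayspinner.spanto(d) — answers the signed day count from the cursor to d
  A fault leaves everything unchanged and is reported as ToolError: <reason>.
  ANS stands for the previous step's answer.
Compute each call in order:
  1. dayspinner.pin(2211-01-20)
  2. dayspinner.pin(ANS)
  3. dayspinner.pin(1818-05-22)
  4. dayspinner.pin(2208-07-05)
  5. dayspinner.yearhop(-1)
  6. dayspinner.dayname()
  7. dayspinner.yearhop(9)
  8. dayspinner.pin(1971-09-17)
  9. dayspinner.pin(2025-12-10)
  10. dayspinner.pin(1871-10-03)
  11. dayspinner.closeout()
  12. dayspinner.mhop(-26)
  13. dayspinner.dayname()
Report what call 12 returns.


Answer: 1869-08-31

Derivation:
→ dayspinner.pin(d: 2211-01-20)
← 2211-01-20
→ dayspinner.pin(d: ANS)
← 2211-01-20
→ dayspinner.pin(d: 1818-05-22)
← 1818-05-22
→ dayspinner.pin(d: 2208-07-05)
← 2208-07-05
→ dayspinner.yearhop(n: -1)
← 2207-07-05
→ dayspinner.dayname()
← Sunday
→ dayspinner.yearhop(n: 9)
← 2216-07-05
→ dayspinner.pin(d: 1971-09-17)
← 1971-09-17
→ dayspinner.pin(d: 2025-12-10)
← 2025-12-10
→ dayspinner.pin(d: 1871-10-03)
← 1871-10-03
→ dayspinner.closeout()
← 1871-10-31
→ dayspinner.mhop(n: -26)
← 1869-08-31
→ dayspinner.dayname()
← Tuesday


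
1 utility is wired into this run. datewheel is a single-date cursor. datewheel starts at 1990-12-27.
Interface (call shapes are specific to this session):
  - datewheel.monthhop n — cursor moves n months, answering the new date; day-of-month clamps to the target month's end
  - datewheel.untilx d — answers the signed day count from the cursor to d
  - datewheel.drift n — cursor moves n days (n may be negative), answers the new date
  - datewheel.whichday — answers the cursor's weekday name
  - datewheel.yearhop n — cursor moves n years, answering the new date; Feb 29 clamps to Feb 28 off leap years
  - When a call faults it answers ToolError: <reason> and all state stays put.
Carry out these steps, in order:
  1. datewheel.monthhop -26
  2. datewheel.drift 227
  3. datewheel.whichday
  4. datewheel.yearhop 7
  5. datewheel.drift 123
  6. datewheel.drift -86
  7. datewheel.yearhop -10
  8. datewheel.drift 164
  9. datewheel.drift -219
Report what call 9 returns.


I use monthhop on n→-26, and get 1988-10-27.
I try drift on n→227, → 1989-06-11.
Using whichday, yielding Sunday.
I invoke yearhop on n→7, yielding 1996-06-11.
Using drift on n→123: 1996-10-12.
I invoke drift on n→-86, giving 1996-07-18.
Using yearhop on n→-10, and see 1986-07-18.
Calling drift on n→164, and observe 1986-12-29.
I invoke drift on n→-219, and see 1986-05-24.

Answer: 1986-05-24


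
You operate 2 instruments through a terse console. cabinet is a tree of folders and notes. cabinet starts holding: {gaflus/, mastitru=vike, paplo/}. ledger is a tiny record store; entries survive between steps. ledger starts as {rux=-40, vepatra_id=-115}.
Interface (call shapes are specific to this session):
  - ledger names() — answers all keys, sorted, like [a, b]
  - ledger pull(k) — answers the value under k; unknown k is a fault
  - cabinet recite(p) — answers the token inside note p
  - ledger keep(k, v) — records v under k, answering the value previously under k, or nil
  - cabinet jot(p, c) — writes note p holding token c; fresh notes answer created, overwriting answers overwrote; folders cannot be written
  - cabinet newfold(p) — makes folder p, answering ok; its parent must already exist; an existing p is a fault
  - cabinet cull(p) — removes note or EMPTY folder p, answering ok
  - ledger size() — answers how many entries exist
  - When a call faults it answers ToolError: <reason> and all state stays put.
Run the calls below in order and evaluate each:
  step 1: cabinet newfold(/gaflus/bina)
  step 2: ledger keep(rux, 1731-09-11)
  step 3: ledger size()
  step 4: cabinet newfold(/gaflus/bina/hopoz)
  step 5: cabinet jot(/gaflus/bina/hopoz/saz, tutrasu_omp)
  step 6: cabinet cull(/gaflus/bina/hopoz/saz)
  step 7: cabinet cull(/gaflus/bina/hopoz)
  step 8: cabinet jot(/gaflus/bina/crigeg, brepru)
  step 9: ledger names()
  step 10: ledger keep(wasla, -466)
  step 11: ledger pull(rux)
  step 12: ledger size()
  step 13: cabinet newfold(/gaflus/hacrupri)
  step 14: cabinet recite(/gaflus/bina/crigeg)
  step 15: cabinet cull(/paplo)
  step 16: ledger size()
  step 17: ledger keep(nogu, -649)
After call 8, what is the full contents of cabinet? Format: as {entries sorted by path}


Answer: {gaflus/, gaflus/bina/, gaflus/bina/crigeg=brepru, mastitru=vike, paplo/}

Derivation:
·→ cabinet newfold(p='/gaflus/bina')
·← ok
·→ ledger keep(k='rux', v='1731-09-11')
·← -40
·→ ledger size()
·← 2
·→ cabinet newfold(p='/gaflus/bina/hopoz')
·← ok
·→ cabinet jot(p='/gaflus/bina/hopoz/saz', c='tutrasu_omp')
·← created
·→ cabinet cull(p='/gaflus/bina/hopoz/saz')
·← ok
·→ cabinet cull(p='/gaflus/bina/hopoz')
·← ok
·→ cabinet jot(p='/gaflus/bina/crigeg', c='brepru')
·← created
·→ ledger names()
·← [rux, vepatra_id]
·→ ledger keep(k='wasla', v='-466')
·← nil
·→ ledger pull(k='rux')
·← 1731-09-11
·→ ledger size()
·← 3
·→ cabinet newfold(p='/gaflus/hacrupri')
·← ok
·→ cabinet recite(p='/gaflus/bina/crigeg')
·← brepru
·→ cabinet cull(p='/paplo')
·← ok
·→ ledger size()
·← 3
·→ ledger keep(k='nogu', v='-649')
·← nil


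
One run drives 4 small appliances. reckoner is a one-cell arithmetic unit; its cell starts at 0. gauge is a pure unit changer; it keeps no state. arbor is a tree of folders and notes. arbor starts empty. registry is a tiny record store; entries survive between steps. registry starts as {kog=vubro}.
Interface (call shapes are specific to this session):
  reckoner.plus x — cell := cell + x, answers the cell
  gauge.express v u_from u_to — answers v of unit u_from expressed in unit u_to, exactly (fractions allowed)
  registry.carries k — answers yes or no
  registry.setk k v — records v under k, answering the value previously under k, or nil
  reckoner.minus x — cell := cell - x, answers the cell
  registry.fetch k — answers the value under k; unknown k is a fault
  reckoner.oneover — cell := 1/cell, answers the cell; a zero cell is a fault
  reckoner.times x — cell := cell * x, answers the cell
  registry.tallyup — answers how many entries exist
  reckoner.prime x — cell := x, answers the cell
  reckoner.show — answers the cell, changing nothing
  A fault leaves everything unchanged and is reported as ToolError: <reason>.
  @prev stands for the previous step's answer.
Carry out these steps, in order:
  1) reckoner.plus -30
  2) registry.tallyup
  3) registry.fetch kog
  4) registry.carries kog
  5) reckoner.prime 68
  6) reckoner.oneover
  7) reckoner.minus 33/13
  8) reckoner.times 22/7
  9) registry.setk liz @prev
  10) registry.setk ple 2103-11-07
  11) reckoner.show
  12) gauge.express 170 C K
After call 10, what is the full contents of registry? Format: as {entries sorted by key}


Answer: {kog=vubro, liz=-24541/3094, ple=2103-11-07}

Derivation:
Do: reckoner.plus[-30]
See: -30
Do: registry.tallyup[]
See: 1
Do: registry.fetch[kog]
See: vubro
Do: registry.carries[kog]
See: yes
Do: reckoner.prime[68]
See: 68
Do: reckoner.oneover[]
See: 1/68
Do: reckoner.minus[33/13]
See: -2231/884
Do: reckoner.times[22/7]
See: -24541/3094
Do: registry.setk[liz; @prev]
See: nil
Do: registry.setk[ple; 2103-11-07]
See: nil
Do: reckoner.show[]
See: -24541/3094
Do: gauge.express[170; C; K]
See: 8863/20


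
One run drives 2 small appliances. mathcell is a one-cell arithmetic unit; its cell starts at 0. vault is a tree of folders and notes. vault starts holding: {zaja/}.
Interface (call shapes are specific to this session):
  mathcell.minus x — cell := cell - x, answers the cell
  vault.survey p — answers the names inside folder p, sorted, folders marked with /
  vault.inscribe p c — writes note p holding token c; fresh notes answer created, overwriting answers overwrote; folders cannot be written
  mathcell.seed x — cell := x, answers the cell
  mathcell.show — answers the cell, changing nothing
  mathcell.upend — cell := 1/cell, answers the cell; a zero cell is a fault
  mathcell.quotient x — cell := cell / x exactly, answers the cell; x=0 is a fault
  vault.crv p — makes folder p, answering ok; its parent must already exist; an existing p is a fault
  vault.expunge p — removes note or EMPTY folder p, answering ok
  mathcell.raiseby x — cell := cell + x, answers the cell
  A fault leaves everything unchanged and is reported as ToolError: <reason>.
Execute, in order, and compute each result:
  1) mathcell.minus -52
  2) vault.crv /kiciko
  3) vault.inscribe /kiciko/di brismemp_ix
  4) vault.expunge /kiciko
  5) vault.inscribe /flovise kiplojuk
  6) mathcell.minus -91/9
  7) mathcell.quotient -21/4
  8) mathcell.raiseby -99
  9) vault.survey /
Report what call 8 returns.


Answer: -20947/189

Derivation:
I run minus with x→-52, and see 52.
I use crv with p→/kiciko, and get ok.
Invoking inscribe with p→/kiciko/di, c→brismemp_ix: created.
I try expunge with p→/kiciko, and observe ToolError: not empty.
I invoke inscribe with p→/flovise, c→kiplojuk: created.
Next I call minus with x→-91/9, which returns 559/9.
Next I call quotient with x→-21/4: -2236/189.
Using raiseby with x→-99, and get -20947/189.
Next I call survey with p→/, yielding [flovise, kiciko/, zaja/].


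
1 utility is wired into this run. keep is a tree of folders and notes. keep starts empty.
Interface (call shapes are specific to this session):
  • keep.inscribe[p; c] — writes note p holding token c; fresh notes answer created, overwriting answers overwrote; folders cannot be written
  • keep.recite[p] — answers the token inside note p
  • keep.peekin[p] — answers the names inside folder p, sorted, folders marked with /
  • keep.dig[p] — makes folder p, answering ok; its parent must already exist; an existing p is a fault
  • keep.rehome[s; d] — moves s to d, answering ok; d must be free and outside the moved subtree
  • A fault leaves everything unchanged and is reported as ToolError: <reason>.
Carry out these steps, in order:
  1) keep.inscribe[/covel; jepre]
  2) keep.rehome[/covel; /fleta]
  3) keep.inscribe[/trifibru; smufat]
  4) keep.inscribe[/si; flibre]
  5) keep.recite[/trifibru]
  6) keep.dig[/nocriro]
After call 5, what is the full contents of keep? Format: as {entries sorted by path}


Answer: {fleta=jepre, si=flibre, trifibru=smufat}

Derivation:
Act: keep.inscribe[p→/covel; c→jepre]
Obs: created
Act: keep.rehome[s→/covel; d→/fleta]
Obs: ok
Act: keep.inscribe[p→/trifibru; c→smufat]
Obs: created
Act: keep.inscribe[p→/si; c→flibre]
Obs: created
Act: keep.recite[p→/trifibru]
Obs: smufat
Act: keep.dig[p→/nocriro]
Obs: ok


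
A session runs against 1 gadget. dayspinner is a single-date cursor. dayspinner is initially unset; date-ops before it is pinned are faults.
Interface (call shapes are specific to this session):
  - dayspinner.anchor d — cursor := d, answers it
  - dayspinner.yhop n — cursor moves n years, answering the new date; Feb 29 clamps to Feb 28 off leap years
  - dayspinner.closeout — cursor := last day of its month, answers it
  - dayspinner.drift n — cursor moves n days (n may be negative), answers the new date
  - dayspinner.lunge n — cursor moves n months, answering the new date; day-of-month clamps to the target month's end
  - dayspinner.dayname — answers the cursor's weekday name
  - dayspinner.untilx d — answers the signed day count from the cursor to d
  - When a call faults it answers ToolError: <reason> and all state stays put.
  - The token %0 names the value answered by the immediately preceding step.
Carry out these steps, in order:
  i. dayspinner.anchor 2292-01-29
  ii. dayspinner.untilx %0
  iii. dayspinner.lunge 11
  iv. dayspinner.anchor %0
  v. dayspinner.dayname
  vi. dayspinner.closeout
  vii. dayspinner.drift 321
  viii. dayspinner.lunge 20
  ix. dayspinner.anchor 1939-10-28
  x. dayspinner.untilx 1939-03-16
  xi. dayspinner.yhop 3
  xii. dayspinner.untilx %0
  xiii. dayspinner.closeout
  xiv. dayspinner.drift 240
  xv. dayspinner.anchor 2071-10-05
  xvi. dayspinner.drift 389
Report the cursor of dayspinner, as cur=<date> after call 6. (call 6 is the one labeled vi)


Answer: cur=2292-12-31

Derivation:
CALL anchor[d: 2292-01-29]
RET  2292-01-29
CALL untilx[d: %0]
RET  0
CALL lunge[n: 11]
RET  2292-12-29
CALL anchor[d: %0]
RET  2292-12-29
CALL dayname[]
RET  Thursday
CALL closeout[]
RET  2292-12-31
CALL drift[n: 321]
RET  2293-11-17
CALL lunge[n: 20]
RET  2295-07-17
CALL anchor[d: 1939-10-28]
RET  1939-10-28
CALL untilx[d: 1939-03-16]
RET  -226
CALL yhop[n: 3]
RET  1942-10-28
CALL untilx[d: %0]
RET  0
CALL closeout[]
RET  1942-10-31
CALL drift[n: 240]
RET  1943-06-28
CALL anchor[d: 2071-10-05]
RET  2071-10-05
CALL drift[n: 389]
RET  2072-10-28


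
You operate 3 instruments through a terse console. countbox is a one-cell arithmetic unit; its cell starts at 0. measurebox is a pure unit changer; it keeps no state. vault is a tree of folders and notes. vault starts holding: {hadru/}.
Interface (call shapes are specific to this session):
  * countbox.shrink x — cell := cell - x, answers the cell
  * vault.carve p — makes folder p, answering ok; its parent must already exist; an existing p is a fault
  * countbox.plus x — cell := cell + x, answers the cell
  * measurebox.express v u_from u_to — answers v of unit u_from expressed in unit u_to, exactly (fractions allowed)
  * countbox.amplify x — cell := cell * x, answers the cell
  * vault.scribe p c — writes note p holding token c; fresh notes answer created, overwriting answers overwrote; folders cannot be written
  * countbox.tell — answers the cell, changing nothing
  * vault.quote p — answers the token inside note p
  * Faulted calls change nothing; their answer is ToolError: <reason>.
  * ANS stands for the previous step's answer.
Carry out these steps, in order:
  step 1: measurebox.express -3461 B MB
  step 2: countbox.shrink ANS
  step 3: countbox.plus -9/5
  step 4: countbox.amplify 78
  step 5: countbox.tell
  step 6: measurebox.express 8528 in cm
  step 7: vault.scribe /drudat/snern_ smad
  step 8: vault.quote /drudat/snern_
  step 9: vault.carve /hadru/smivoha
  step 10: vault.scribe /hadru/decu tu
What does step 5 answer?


Answer: -70065021/500000

Derivation:
Invoking measurebox.express using v=-3461, u_from=B, u_to=MB, and get -3461/1000000.
Now I run countbox.shrink using x=ANS, yielding 3461/1000000.
I run countbox.plus using x=-9/5, and observe -1796539/1000000.
Using countbox.amplify using x=78, and see -70065021/500000.
Then countbox.tell, giving -70065021/500000.
I call measurebox.express using v=8528, u_from=in, u_to=cm, yielding 541528/25.
I run vault.scribe using p=/drudat/snern_, c=smad, giving ToolError: no parent.
I call vault.quote using p=/drudat/snern_: ToolError: not found.
I run vault.carve using p=/hadru/smivoha, yielding ok.
Then vault.scribe using p=/hadru/decu, c=tu: created.


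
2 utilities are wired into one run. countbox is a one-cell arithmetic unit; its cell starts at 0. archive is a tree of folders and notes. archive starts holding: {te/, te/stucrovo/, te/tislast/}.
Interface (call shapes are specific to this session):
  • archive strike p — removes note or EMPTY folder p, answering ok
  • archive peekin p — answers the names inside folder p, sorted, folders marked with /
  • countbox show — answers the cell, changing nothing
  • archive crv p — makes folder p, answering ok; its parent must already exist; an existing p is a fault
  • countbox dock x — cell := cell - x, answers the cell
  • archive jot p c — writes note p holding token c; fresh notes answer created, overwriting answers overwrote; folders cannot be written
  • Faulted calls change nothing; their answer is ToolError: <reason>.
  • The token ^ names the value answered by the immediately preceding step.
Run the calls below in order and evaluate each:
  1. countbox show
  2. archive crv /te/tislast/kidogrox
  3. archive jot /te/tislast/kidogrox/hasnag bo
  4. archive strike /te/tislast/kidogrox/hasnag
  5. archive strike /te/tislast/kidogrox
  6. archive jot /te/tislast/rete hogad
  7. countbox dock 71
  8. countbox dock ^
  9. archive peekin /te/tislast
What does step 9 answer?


Answer: [rete]

Derivation:
·→ countbox show()
·← 0
·→ archive crv(/te/tislast/kidogrox)
·← ok
·→ archive jot(/te/tislast/kidogrox/hasnag, bo)
·← created
·→ archive strike(/te/tislast/kidogrox/hasnag)
·← ok
·→ archive strike(/te/tislast/kidogrox)
·← ok
·→ archive jot(/te/tislast/rete, hogad)
·← created
·→ countbox dock(71)
·← -71
·→ countbox dock(^)
·← 0
·→ archive peekin(/te/tislast)
·← [rete]


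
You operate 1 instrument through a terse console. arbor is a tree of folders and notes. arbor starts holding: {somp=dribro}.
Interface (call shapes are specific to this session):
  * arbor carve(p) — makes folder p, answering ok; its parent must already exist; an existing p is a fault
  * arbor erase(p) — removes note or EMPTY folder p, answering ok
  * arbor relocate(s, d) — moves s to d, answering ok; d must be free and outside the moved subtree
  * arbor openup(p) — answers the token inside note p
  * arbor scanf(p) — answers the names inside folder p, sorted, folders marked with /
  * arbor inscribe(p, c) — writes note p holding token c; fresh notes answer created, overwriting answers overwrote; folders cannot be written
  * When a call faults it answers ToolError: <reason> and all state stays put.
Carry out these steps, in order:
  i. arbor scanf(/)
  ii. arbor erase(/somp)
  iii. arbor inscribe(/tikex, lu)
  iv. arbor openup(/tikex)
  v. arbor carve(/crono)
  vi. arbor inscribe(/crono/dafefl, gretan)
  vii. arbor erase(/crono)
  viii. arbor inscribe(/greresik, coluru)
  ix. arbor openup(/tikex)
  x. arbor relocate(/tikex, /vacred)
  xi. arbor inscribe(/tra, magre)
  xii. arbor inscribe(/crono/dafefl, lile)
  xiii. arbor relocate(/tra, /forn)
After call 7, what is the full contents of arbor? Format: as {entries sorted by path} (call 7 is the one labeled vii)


Answer: {crono/, crono/dafefl=gretan, tikex=lu}

Derivation:
// arbor scanf(/) ~> [somp]
// arbor erase(/somp) ~> ok
// arbor inscribe(/tikex, lu) ~> created
// arbor openup(/tikex) ~> lu
// arbor carve(/crono) ~> ok
// arbor inscribe(/crono/dafefl, gretan) ~> created
// arbor erase(/crono) ~> ToolError: not empty
// arbor inscribe(/greresik, coluru) ~> created
// arbor openup(/tikex) ~> lu
// arbor relocate(/tikex, /vacred) ~> ok
// arbor inscribe(/tra, magre) ~> created
// arbor inscribe(/crono/dafefl, lile) ~> overwrote
// arbor relocate(/tra, /forn) ~> ok


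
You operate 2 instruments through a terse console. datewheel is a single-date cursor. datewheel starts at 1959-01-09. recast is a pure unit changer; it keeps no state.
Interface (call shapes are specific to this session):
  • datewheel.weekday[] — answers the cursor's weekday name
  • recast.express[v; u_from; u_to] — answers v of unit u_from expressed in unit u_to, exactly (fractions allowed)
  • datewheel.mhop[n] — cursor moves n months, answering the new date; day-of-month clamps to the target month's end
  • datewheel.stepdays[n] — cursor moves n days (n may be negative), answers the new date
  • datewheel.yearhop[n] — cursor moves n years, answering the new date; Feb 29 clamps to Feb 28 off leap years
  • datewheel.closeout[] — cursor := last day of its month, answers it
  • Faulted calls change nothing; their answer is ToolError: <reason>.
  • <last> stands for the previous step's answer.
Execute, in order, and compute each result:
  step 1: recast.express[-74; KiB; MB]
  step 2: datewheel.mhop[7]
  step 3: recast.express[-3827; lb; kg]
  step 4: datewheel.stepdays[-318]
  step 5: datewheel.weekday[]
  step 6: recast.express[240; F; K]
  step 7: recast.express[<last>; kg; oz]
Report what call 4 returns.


~$ recast.express v=-74 u_from=KiB u_to=MB
[out] -1184/15625
~$ datewheel.mhop n=7
[out] 1959-08-09
~$ recast.express v=-3827 u_from=lb u_to=kg
[out] -173589799999/100000000
~$ datewheel.stepdays n=-318
[out] 1958-09-25
~$ datewheel.weekday
[out] Thursday
~$ recast.express v=240 u_from=F u_to=K
[out] 69967/180
~$ recast.express v=<last> u_from=kg u_to=oz
[out] 5597360000000/408233133

Answer: 1958-09-25


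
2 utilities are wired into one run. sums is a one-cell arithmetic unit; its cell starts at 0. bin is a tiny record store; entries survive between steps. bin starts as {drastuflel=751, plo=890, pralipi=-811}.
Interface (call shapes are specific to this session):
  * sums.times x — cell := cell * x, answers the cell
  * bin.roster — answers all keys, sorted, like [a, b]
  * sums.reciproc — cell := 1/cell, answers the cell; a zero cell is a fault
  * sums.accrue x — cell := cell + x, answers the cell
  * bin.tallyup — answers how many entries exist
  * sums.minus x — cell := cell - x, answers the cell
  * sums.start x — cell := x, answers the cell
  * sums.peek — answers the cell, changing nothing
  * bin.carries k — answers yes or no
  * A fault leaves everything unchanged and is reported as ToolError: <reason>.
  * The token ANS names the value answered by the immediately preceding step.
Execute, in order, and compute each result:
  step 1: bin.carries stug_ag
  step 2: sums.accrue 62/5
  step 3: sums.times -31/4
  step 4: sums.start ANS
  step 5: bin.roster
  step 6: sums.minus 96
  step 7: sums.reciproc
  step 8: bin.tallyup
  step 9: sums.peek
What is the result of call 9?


I use bin.carries on k='stug_ag', yielding no.
Using sums.accrue on x='62/5', giving 62/5.
Invoking sums.times on x='-31/4', yielding -961/10.
Then sums.start on x='ANS', which returns -961/10.
I call bin.roster(), and observe [drastuflel, plo, pralipi].
I invoke sums.minus on x='96', and observe -1921/10.
Calling sums.reciproc, and see -10/1921.
Now I run bin.tallyup(), yielding 3.
Using sums.peek(), and see -10/1921.

Answer: -10/1921


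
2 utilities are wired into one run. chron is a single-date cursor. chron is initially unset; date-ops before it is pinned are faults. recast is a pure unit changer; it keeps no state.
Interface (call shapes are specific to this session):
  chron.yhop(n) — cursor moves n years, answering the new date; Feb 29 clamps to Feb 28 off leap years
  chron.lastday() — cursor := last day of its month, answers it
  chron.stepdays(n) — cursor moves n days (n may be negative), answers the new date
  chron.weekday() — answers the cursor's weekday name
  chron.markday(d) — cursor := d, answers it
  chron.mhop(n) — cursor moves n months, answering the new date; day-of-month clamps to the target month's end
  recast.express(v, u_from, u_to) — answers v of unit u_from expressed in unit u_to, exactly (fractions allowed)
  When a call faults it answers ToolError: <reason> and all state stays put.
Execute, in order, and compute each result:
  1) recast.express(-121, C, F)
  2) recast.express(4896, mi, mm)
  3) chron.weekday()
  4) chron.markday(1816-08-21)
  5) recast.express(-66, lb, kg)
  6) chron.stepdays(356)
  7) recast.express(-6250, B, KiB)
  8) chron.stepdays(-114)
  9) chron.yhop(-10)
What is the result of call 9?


Now I run recast.express on v→-121, u_from→C, u_to→F, giving -929/5.
I use recast.express on v→4896, u_from→mi, u_to→mm, — result: 7879348224.
Calling chron.weekday(), and see ToolError: no date set.
I invoke chron.markday on d→1816-08-21, which returns 1816-08-21.
Calling recast.express on v→-66, u_from→lb, u_to→kg, → -1496854821/50000000.
Invoking chron.stepdays on n→356, and get 1817-08-12.
I call recast.express on v→-6250, u_from→B, u_to→KiB, and see -3125/512.
Invoking chron.stepdays on n→-114, → 1817-04-20.
I try chron.yhop on n→-10, and see 1807-04-20.

Answer: 1807-04-20


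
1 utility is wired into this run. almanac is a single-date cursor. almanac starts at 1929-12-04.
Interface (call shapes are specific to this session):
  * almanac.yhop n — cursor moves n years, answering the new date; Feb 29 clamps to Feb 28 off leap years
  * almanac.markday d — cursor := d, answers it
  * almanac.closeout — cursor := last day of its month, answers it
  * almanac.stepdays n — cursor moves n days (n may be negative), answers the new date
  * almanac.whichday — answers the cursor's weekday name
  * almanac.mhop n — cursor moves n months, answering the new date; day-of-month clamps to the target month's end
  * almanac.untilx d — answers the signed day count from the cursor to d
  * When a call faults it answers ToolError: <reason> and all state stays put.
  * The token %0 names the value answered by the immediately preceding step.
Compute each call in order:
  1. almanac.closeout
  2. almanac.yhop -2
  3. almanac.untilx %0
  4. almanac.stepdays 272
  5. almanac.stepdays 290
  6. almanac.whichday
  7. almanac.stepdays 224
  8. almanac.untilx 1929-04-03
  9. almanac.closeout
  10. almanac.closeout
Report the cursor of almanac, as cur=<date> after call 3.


-- 1. almanac.closeout() -> 1929-12-31
-- 2. almanac.yhop(-2) -> 1927-12-31
-- 3. almanac.untilx(%0) -> 0
-- 4. almanac.stepdays(272) -> 1928-09-28
-- 5. almanac.stepdays(290) -> 1929-07-15
-- 6. almanac.whichday() -> Monday
-- 7. almanac.stepdays(224) -> 1930-02-24
-- 8. almanac.untilx(1929-04-03) -> -327
-- 9. almanac.closeout() -> 1930-02-28
-- 10. almanac.closeout() -> 1930-02-28

Answer: cur=1927-12-31


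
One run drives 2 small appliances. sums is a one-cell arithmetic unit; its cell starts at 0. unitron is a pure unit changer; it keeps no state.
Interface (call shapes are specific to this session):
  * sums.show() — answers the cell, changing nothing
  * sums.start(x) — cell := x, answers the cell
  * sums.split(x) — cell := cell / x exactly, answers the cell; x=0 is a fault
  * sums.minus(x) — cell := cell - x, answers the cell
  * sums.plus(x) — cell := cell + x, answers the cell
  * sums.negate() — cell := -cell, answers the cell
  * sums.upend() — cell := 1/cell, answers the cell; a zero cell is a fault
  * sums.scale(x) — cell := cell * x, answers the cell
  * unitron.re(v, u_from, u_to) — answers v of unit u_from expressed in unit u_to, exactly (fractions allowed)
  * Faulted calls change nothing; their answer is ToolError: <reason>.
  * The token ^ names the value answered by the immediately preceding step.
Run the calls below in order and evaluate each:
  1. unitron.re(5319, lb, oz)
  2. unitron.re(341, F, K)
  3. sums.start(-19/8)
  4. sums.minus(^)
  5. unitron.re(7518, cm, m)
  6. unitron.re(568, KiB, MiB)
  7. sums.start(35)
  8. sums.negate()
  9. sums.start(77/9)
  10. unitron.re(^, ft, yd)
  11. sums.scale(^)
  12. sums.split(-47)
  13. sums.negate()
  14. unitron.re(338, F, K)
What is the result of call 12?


% unitron.re(5319, lb, oz) : 85104
% unitron.re(341, F, K) : 26689/60
% sums.start(-19/8) : -19/8
% sums.minus(^) : 0
% unitron.re(7518, cm, m) : 3759/50
% unitron.re(568, KiB, MiB) : 71/128
% sums.start(35) : 35
% sums.negate() : -35
% sums.start(77/9) : 77/9
% unitron.re(^, ft, yd) : 77/27
% sums.scale(^) : 5929/243
% sums.split(-47) : -5929/11421
% sums.negate() : 5929/11421
% unitron.re(338, F, K) : 8863/20

Answer: -5929/11421


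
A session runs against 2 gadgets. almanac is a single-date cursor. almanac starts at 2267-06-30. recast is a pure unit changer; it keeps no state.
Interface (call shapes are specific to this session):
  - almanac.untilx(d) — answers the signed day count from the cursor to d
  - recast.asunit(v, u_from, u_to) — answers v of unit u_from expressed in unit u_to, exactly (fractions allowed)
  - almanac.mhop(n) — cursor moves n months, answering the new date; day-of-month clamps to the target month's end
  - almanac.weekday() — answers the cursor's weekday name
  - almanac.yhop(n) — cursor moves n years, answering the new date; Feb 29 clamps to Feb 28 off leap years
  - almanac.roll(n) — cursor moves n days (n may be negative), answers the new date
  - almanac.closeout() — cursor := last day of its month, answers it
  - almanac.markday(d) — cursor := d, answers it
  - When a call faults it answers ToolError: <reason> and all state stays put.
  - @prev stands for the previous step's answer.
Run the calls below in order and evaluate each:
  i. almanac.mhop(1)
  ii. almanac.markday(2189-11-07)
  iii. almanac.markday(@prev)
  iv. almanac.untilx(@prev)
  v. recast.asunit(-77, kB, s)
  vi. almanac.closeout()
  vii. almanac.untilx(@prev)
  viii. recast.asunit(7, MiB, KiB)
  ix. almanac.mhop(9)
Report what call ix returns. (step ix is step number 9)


Answer: 2190-08-30

Derivation:
> almanac.mhop n=1
[out] 2267-07-30
> almanac.markday d=2189-11-07
[out] 2189-11-07
> almanac.markday d=@prev
[out] 2189-11-07
> almanac.untilx d=@prev
[out] 0
> recast.asunit v=-77 u_from=kB u_to=s
[out] ToolError: incompatible units
> almanac.closeout
[out] 2189-11-30
> almanac.untilx d=@prev
[out] 0
> recast.asunit v=7 u_from=MiB u_to=KiB
[out] 7168
> almanac.mhop n=9
[out] 2190-08-30


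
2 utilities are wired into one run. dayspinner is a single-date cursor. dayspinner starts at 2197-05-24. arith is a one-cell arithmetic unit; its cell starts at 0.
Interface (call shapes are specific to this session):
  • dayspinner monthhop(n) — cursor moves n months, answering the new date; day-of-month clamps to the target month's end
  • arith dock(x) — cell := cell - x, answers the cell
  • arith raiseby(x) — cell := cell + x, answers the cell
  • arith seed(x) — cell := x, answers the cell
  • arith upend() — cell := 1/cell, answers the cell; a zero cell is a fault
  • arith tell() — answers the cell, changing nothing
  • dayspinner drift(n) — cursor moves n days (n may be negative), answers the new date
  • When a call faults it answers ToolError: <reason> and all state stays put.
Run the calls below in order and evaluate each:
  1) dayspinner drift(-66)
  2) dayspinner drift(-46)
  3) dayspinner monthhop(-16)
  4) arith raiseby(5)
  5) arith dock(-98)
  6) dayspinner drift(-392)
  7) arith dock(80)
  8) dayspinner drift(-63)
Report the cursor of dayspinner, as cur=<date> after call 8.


Answer: cur=2194-07-03

Derivation:
Step: dayspinner drift[n='-66']
Result: 2197-03-19
Step: dayspinner drift[n='-46']
Result: 2197-02-01
Step: dayspinner monthhop[n='-16']
Result: 2195-10-01
Step: arith raiseby[x='5']
Result: 5
Step: arith dock[x='-98']
Result: 103
Step: dayspinner drift[n='-392']
Result: 2194-09-04
Step: arith dock[x='80']
Result: 23
Step: dayspinner drift[n='-63']
Result: 2194-07-03


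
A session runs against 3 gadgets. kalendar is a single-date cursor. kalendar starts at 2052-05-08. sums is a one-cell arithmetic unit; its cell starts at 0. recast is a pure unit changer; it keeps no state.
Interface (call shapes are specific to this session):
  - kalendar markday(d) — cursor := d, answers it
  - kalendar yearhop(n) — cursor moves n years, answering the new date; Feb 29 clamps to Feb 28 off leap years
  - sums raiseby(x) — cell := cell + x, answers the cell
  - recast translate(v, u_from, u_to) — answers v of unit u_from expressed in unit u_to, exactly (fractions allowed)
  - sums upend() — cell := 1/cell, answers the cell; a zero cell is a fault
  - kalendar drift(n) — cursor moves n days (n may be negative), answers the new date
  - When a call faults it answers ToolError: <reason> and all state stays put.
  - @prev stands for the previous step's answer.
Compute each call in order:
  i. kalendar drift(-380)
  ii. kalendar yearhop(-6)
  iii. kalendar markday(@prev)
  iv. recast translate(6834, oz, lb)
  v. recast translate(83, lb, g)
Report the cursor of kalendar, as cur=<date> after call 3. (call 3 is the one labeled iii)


-- 1. kalendar drift(n='-380') : 2051-04-24
-- 2. kalendar yearhop(n='-6') : 2045-04-24
-- 3. kalendar markday(d='@prev') : 2045-04-24
-- 4. recast translate(v='6834', u_from='oz', u_to='lb') : 3417/8
-- 5. recast translate(v='83', u_from='lb', u_to='g') : 3764816671/100000

Answer: cur=2045-04-24


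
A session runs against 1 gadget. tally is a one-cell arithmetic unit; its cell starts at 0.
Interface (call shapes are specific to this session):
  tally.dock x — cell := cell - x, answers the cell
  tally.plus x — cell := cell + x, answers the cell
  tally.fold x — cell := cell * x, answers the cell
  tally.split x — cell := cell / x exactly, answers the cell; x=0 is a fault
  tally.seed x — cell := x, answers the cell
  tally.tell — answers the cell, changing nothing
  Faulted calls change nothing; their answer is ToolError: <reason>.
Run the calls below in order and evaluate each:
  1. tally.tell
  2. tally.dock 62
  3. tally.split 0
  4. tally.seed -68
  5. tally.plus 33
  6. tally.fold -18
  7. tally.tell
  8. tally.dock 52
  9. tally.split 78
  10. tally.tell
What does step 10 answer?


Answer: 289/39

Derivation:
>> tally.tell()
<< 0
>> tally.dock(x→62)
<< -62
>> tally.split(x→0)
<< ToolError: division by zero
>> tally.seed(x→-68)
<< -68
>> tally.plus(x→33)
<< -35
>> tally.fold(x→-18)
<< 630
>> tally.tell()
<< 630
>> tally.dock(x→52)
<< 578
>> tally.split(x→78)
<< 289/39
>> tally.tell()
<< 289/39


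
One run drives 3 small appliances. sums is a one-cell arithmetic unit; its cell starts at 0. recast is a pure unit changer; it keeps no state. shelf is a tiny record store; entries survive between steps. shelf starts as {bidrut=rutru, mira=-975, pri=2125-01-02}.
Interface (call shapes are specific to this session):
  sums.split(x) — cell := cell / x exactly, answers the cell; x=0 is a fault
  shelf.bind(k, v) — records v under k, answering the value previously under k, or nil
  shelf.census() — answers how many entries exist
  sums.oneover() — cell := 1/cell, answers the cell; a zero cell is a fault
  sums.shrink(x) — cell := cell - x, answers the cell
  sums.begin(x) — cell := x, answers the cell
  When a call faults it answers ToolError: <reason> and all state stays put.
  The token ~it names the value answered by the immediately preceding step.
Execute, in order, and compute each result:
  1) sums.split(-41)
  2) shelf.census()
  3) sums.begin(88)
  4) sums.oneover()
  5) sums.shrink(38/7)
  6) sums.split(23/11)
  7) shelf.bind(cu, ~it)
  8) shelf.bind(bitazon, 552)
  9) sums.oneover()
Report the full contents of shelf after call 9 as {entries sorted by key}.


I run sums.split passing x→-41, — result: 0.
Then shelf.census, and see 3.
I run sums.begin passing x→88, yielding 88.
I use sums.oneover, → 1/88.
Using sums.shrink passing x→38/7, and see -3337/616.
I invoke sums.split passing x→23/11, which returns -3337/1288.
I use shelf.bind passing k→cu, v→~it, → nil.
I use shelf.bind passing k→bitazon, v→552, giving nil.
I invoke sums.oneover(), and see -1288/3337.

Answer: {bidrut=rutru, bitazon=552, cu=-3337/1288, mira=-975, pri=2125-01-02}


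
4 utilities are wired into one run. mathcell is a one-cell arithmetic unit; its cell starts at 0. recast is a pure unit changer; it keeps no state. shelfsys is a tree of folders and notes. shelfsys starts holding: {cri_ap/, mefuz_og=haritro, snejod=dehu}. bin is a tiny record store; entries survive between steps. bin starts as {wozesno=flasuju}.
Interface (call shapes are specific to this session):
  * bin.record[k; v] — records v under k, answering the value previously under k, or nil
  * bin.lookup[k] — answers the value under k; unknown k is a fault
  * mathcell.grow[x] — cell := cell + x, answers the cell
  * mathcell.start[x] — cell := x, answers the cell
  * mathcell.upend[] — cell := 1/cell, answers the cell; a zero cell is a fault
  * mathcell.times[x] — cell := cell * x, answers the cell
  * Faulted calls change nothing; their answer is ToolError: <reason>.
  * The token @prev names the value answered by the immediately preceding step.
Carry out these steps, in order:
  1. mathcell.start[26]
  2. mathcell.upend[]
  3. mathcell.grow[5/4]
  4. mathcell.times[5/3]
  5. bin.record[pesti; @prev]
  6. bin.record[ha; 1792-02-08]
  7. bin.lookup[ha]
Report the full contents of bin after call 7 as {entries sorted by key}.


Answer: {ha=1792-02-08, pesti=335/156, wozesno=flasuju}

Derivation:
% mathcell.start 26
:: 26
% mathcell.upend
:: 1/26
% mathcell.grow 5/4
:: 67/52
% mathcell.times 5/3
:: 335/156
% bin.record pesti @prev
:: nil
% bin.record ha 1792-02-08
:: nil
% bin.lookup ha
:: 1792-02-08
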